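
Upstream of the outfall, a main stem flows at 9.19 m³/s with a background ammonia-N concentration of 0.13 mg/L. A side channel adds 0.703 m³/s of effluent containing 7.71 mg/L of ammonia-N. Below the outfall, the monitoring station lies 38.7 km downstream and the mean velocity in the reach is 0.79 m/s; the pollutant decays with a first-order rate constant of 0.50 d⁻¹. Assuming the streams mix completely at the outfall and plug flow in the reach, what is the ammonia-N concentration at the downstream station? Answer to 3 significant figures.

Flow-weighted average: C = (9.190·0.1300 + 0.7030·7.710) / 9.893 = 6.615/9.893 = 0.6686 mg/L.
Travel time t = 38.7·1000 / 0.79 = 48990 s = 13.61 h.
Applying C = C₀e^(−kt): 0.6686 × 0.7531 = 0.5036 mg/L.

0.504 mg/L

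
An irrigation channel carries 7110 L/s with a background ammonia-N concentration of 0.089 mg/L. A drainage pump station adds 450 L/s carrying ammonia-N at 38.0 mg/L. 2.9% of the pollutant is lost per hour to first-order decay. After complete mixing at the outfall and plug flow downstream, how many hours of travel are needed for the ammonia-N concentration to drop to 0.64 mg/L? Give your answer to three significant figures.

Conservation of mass: C = (7110·0.08900 + 450.0·38.00) / 7560 = 17730/7560 = 2.346 mg/L.
2.9%/h lost → k = −ln(1 − 0.029) = 0.02943 h⁻¹.
2.346·exp(−k·t) = 0.64 → t = ln(2.346/0.64)/k = 158900 s = 44.13 h.

44.1 h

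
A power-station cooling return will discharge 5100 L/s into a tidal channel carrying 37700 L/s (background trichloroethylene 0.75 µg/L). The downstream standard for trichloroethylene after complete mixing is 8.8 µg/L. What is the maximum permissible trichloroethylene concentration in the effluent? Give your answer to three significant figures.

68.3 µg/L

At the limit, (Qr·Cr + Qe·Cₑ)/(Qr + Qe) = 8.8:
Cₑ = (42800·8.8 − 37700·0.7500) / 5100 = 68.31 µg/L.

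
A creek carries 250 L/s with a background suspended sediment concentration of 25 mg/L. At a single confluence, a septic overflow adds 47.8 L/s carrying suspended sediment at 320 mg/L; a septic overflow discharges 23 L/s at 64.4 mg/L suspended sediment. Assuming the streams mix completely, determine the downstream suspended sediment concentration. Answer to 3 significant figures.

71.8 mg/L

After mixing, C = (250.0·25.00 + 47.80·320.0 + 23.00·64.40) / 320.8 = 23030/320.8 = 71.78 mg/L.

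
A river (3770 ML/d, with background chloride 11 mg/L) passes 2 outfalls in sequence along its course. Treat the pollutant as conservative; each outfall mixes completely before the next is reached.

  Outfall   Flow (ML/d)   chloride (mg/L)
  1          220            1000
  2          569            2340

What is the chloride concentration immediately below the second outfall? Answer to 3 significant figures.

After outfall 1: Q = 3770 + 220.0 = 3990 ML/d; C = (3770·11.00 + 220.0·1000)/3990 = 65.53 mg/L.
After outfall 2: Q = 3990 + 569.0 = 4559 ML/d; C = (3990·65.53 + 569.0·2340)/4559 = 349.4 mg/L.

349 mg/L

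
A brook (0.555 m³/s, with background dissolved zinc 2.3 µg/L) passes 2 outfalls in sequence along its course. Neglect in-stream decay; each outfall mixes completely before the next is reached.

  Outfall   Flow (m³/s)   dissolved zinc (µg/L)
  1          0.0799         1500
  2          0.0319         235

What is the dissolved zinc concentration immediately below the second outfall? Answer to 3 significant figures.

193 µg/L

After outfall 1: Q = 0.5550 + 0.07990 = 0.6349 m³/s; C = (0.5550·2.300 + 0.07990·1500)/0.6349 = 190.8 µg/L.
After outfall 2: Q = 0.6349 + 0.03190 = 0.6668 m³/s; C = (0.6349·190.8 + 0.03190·235.0)/0.6668 = 192.9 µg/L.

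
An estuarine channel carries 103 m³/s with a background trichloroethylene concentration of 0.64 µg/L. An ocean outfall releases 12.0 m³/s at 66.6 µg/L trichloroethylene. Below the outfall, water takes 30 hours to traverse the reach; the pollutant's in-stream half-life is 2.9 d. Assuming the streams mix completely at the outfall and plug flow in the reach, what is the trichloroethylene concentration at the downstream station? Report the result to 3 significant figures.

Conservation of mass: C = (103.0·0.6400 + 12.00·66.60) / 115.0 = 865.1/115.0 = 7.523 µg/L.
Half-life 2.9 d → k = ln 2 / 2.9 = 0.2390 d⁻¹.
After decay, C = 7.523 × e^(−kt) = 7.523 × 0.7417 = 5.580 µg/L.

5.58 µg/L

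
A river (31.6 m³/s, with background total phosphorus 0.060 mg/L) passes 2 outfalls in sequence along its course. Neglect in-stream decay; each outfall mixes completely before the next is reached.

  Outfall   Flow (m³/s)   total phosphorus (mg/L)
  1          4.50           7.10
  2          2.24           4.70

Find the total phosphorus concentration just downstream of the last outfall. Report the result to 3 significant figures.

Below outfall 1: Q → 36.10 m³/s, C = (31.60·0.06000 + 4.500·7.100)/36.10 = 0.9376 mg/L.
Below outfall 2: Q → 38.34 m³/s, C = (36.10·0.9376 + 2.240·4.700)/38.34 = 1.157 mg/L.

1.16 mg/L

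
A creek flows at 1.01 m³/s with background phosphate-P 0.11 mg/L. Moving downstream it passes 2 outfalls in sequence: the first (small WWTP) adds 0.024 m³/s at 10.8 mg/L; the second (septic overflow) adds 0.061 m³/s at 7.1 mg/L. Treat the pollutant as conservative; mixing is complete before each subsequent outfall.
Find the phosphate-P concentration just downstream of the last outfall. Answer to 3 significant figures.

Below outfall 1: Q → 1.034 m³/s, C = (1.010·0.1100 + 0.02400·10.80)/1.034 = 0.3581 mg/L.
Below outfall 2: Q → 1.095 m³/s, C = (1.034·0.3581 + 0.06100·7.100)/1.095 = 0.7337 mg/L.

0.734 mg/L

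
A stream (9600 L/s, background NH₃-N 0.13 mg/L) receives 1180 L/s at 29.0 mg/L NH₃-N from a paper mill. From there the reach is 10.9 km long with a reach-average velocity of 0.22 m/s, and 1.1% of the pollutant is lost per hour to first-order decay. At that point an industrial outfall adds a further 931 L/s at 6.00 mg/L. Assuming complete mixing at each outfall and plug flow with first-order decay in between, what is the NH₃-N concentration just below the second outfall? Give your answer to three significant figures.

3.08 mg/L

Flow-weighted average: C = (9600·0.1300 + 1180·29.00) / 10780 = 35470/10780 = 3.290 mg/L; combined flow 10780 L/s.
Travel time t = 10.9·1000 / 0.22 = 49550 s = 13.76 h.
1.1%/h lost → k = −ln(1 − 0.011) = 0.01106 h⁻¹.
First-order decay: C = 3.290·exp(−k·t) = 3.290·0.8588 = 2.826 mg/L.
Second outfall: C = (10780·2.826 + 931.0·6.000)/11710 = 3.078 mg/L.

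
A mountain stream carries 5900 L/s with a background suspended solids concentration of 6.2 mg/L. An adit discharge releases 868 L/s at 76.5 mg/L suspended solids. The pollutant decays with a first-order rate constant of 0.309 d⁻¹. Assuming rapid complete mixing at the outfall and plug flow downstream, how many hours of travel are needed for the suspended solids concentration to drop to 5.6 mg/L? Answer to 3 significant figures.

77.6 h

Flow-weighted average: C = (5900·6.200 + 868.0·76.50) / 6768 = 103000/6768 = 15.22 mg/L.
15.22·exp(−k·t) = 5.6 → t = ln(15.22/5.6)/k = 279500 s = 77.64 h.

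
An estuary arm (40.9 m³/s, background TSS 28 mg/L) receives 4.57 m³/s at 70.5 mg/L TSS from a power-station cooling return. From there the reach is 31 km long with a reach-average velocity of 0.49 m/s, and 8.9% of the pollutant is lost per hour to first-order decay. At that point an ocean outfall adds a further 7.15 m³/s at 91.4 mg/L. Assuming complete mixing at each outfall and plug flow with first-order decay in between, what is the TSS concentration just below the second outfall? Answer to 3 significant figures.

Mass balance: C = (40.90·28.00 + 4.570·70.50) / 45.47 = 1467/45.47 = 32.27 mg/L; combined flow 45.47 m³/s.
Travel time t = 31·1000 / 0.49 = 63270 s = 17.57 h.
8.9%/h lost → k = −ln(1 − 0.089) = 0.09321 h⁻¹.
After decay, C = 32.27 × e^(−kt) = 32.27 × 0.1944 = 6.272 mg/L.
At the second outfall, C = (45.47·6.272 + 7.150·91.40) / (45.47 + 7.150) = 17.84 mg/L.

17.8 mg/L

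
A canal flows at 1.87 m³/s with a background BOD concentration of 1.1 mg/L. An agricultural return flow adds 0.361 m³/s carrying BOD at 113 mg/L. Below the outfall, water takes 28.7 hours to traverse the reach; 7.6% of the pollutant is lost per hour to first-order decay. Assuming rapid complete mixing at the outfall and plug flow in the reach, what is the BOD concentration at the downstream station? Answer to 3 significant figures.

1.99 mg/L

After mixing, C = (1.870·1.100 + 0.3610·113.0) / 2.231 = 42.85/2.231 = 19.21 mg/L.
7.6%/h lost → k = −ln(1 − 0.076) = 0.07904 h⁻¹.
After decay, C = 19.21 × e^(−kt) = 19.21 × 0.1035 = 1.987 mg/L.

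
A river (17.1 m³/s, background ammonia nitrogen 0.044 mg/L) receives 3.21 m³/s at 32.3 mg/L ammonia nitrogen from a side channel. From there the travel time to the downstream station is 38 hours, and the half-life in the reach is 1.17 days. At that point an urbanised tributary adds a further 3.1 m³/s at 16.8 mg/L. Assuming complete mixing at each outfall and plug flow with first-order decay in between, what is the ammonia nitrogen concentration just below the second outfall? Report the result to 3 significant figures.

Conservation of mass: C = (17.10·0.04400 + 3.210·32.30) / 20.31 = 104.4/20.31 = 5.142 mg/L; combined flow 20.31 m³/s.
Half-life 1.17 d → k = ln 2 / 1.17 = 0.5924 d⁻¹.
Applying C = C₀e^(−kt): 5.142 × 0.3914 = 2.013 mg/L.
Second outfall: C = (20.31·2.013 + 3.100·16.80)/23.41 = 3.971 mg/L.

3.97 mg/L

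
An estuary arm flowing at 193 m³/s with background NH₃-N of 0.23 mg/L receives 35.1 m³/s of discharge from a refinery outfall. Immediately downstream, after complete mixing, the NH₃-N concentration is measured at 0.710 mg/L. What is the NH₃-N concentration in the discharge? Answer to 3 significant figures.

3.35 mg/L

Mass balance: 193.0·0.2300 + 35.10·Cₑ = 228.1·0.7100
→ Cₑ = (228.1·0.7100 − 193.0·0.2300) / 35.10 = 3.349 mg/L.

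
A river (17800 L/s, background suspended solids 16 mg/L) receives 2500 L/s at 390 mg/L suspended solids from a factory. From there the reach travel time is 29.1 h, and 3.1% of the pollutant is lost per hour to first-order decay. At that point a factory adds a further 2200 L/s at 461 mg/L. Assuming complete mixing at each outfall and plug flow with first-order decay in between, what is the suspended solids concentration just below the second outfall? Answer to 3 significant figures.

Conservation of mass: C = (17800·16.00 + 2500·390.0) / 20300 = 1260000/20300 = 62.06 mg/L; combined flow 20300 L/s.
3.1%/h lost → k = −ln(1 − 0.031) = 0.03149 h⁻¹.
First-order decay: C = 62.06·exp(−k·t) = 62.06·0.4000 = 24.82 mg/L.
At the second outfall, C = (20300·24.82 + 2200·461.0) / (20300 + 2200) = 67.47 mg/L.

67.5 mg/L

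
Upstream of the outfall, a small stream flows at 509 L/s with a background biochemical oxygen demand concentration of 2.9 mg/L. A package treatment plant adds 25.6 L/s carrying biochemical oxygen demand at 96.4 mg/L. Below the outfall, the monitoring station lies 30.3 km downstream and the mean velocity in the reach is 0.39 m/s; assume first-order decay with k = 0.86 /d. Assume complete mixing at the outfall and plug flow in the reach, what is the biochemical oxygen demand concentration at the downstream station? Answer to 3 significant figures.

After mixing, C = (509.0·2.900 + 25.60·96.40) / 534.6 = 3944/534.6 = 7.377 mg/L.
Travel time t = 30.3·1000 / 0.39 = 77690 s = 21.58 h.
Decay over the reach: 7.377·exp(−kt) = 7.377·0.4615 = 3.404 mg/L.

3.40 mg/L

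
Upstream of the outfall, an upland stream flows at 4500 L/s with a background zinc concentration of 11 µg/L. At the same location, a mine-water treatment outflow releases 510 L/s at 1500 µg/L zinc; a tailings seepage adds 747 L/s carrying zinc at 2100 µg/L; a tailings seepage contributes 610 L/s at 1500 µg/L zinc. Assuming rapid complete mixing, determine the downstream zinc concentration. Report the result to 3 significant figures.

Conservation of mass: C = (4500·11.00 + 510.0·1500 + 747.0·2100 + 610.0·1500) / 6367 = 3298000/6367 = 518.0 µg/L.

518 µg/L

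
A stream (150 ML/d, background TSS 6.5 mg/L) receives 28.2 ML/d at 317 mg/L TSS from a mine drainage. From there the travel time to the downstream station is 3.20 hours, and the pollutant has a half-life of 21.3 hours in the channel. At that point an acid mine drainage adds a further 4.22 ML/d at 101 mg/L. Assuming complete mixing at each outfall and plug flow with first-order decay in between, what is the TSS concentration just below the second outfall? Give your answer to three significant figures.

Conservation of mass: C = (150.0·6.500 + 28.20·317.0) / 178.2 = 9914/178.2 = 55.64 mg/L; combined flow 178.2 ML/d.
Half-life 21.3 h → k = ln 2 / 21.3 = 0.03254 h⁻¹ = 0.7810 d⁻¹.
First-order decay: C = 55.64·exp(−k·t) = 55.64·0.9011 = 50.13 mg/L.
At the second outfall, C = (178.2·50.13 + 4.220·101.0) / (178.2 + 4.220) = 51.31 mg/L.

51.3 mg/L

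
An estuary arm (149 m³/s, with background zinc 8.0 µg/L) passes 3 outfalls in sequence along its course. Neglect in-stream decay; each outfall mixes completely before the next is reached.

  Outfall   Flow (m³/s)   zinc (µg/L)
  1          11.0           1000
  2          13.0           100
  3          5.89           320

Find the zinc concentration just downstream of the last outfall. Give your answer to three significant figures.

86.0 µg/L

Outfall 1: combined Q = 160.0 m³/s; C = (149.0·8.000 + 11.00·1000)/160.0 = 76.20 µg/L.
Outfall 2: combined Q = 173.0 m³/s; C = (160.0·76.20 + 13.00·100.0)/173.0 = 77.99 µg/L.
Outfall 3: combined Q = 178.9 m³/s; C = (173.0·77.99 + 5.890·320.0)/178.9 = 85.96 µg/L.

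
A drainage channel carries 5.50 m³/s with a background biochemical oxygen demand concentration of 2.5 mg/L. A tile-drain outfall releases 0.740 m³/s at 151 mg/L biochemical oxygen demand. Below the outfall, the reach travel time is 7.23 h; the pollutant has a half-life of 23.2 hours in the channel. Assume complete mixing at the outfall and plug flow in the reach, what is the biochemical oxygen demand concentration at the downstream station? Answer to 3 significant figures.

Conservation of mass: C = (5.500·2.500 + 0.7400·151.0) / 6.240 = 125.5/6.240 = 20.11 mg/L.
Half-life 23.2 h → k = ln 2 / 23.2 = 0.02988 h⁻¹ = 0.7170 d⁻¹.
Decay over the reach: 20.11·exp(−kt) = 20.11·0.8057 = 16.20 mg/L.

16.2 mg/L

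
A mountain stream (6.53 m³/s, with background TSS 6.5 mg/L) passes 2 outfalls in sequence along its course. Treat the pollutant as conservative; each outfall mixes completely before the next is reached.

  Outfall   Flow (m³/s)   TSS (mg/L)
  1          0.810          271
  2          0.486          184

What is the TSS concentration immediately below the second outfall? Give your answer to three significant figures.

After outfall 1: Q = 6.530 + 0.8100 = 7.340 m³/s; C = (6.530·6.500 + 0.8100·271.0)/7.340 = 35.69 mg/L.
After outfall 2: Q = 7.340 + 0.4860 = 7.826 m³/s; C = (7.340·35.69 + 0.4860·184.0)/7.826 = 44.90 mg/L.

44.9 mg/L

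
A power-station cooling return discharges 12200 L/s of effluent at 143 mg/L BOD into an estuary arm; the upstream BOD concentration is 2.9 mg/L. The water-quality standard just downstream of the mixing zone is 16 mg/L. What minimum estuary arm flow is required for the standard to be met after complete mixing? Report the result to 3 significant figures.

Set C_mix = 16: (Q·2.900 + 12200·143.0) / (Q + 12200) = 16
→ Q = 12200·(143.0 − 16)/(16 − 2.900) = 118300 L/s.

118000 L/s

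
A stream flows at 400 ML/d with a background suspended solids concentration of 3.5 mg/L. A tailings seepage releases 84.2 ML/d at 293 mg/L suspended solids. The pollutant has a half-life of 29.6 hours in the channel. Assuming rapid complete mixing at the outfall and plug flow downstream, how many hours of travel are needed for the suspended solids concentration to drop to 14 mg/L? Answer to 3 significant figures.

Conservation of mass: C = (400.0·3.500 + 84.20·293.0) / 484.2 = 26070/484.2 = 53.84 mg/L.
Half-life 29.6 h → k = ln 2 / 29.6 = 0.02342 h⁻¹ = 0.5620 d⁻¹.
53.84·exp(−k·t) = 14 → t = ln(53.84/14)/k = 207100 s = 57.52 h.

57.5 h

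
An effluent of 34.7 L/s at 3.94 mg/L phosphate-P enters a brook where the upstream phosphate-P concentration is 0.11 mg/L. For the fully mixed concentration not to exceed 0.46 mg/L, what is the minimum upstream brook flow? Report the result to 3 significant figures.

Set C_mix = 0.46: (Q·0.1100 + 34.70·3.940) / (Q + 34.70) = 0.46
→ Q = 34.70·(3.940 − 0.46)/(0.46 − 0.1100) = 345.0 L/s.

345 L/s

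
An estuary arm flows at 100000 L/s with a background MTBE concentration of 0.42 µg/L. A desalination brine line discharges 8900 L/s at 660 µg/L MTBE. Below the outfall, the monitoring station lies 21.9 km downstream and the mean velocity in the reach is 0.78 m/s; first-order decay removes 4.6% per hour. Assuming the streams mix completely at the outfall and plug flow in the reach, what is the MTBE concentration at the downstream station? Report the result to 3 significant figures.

Mass balance: C = (100000·0.4200 + 8900·660.0) / 108900 = 5916000/108900 = 54.33 µg/L.
Travel time t = 21.9·1000 / 0.78 = 28080 s = 7.799 h.
4.6%/h lost → k = −ln(1 − 0.046) = 0.04709 h⁻¹.
Decay over the reach: 54.33·exp(−kt) = 54.33·0.6926 = 37.63 µg/L.

37.6 µg/L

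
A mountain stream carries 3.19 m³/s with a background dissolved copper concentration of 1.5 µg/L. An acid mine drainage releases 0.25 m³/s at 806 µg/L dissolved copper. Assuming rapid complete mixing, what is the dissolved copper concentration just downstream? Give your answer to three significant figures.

After mixing, C = (3.190·1.500 + 0.2500·806.0) / 3.440 = 206.3/3.440 = 59.97 µg/L.

60.0 µg/L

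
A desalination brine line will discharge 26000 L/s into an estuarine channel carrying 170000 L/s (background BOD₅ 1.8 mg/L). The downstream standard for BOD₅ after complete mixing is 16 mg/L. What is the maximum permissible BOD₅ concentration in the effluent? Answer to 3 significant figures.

At the limit, (Qr·Cr + Qe·Cₑ)/(Qr + Qe) = 16:
Cₑ = (196000·16 − 170000·1.800) / 26000 = 108.8 mg/L.

109 mg/L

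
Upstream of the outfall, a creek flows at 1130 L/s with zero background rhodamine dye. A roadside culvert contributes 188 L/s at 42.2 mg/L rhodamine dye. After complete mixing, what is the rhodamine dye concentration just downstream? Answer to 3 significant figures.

After mixing, C = (1130·0 + 188.0·42.20) / 1318 = 7934/1318 = 6.019 mg/L.

6.02 mg/L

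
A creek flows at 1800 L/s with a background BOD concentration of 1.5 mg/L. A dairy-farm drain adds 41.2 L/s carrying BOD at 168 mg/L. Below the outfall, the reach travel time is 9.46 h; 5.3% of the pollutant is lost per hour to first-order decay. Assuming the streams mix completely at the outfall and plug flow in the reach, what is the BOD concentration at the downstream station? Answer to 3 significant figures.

3.12 mg/L

After mixing, C = (1800·1.500 + 41.20·168.0) / 1841 = 9622/1841 = 5.226 mg/L.
5.3%/h lost → k = −ln(1 − 0.053) = 0.05446 h⁻¹.
First-order decay: C = 5.226·exp(−k·t) = 5.226·0.5974 = 3.122 mg/L.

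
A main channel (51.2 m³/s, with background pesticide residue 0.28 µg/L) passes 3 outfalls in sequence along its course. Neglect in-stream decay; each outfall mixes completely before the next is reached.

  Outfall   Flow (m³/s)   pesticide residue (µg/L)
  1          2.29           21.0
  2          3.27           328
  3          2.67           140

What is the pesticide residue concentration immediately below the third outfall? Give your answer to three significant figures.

25.4 µg/L

Outfall 1: combined Q = 53.49 m³/s; C = (51.20·0.2800 + 2.290·21.00)/53.49 = 1.167 µg/L.
Outfall 2: combined Q = 56.76 m³/s; C = (53.49·1.167 + 3.270·328.0)/56.76 = 20.00 µg/L.
Outfall 3: combined Q = 59.43 m³/s; C = (56.76·20.00 + 2.670·140.0)/59.43 = 25.39 µg/L.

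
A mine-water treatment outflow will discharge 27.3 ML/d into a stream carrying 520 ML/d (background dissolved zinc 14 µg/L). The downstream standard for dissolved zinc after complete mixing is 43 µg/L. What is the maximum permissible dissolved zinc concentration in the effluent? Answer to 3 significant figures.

595 µg/L

At the limit, (Qr·Cr + Qe·Cₑ)/(Qr + Qe) = 43:
Cₑ = (547.3·43 − 520.0·14.00) / 27.30 = 595.4 µg/L.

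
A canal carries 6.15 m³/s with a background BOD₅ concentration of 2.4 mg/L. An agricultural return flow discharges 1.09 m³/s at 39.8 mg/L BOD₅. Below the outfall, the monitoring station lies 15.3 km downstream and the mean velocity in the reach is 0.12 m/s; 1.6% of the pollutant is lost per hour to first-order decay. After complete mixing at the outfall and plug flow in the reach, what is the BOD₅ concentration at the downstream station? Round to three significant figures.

4.54 mg/L

Mixed concentration C = ΣQC/ΣQ = (6.150·2.400 + 1.090·39.80) / 7.240 = 58.14/7.240 = 8.031 mg/L.
Travel time t = 15.3·1000 / 0.12 = 127500 s = 35.42 h.
1.6%/h lost → k = −ln(1 − 0.016) = 0.01613 h⁻¹.
Decay over the reach: 8.031·exp(−kt) = 8.031·0.5648 = 4.536 mg/L.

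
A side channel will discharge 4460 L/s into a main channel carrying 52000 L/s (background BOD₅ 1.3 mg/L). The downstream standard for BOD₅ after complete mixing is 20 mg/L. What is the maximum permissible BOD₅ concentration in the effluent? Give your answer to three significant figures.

238 mg/L

At the limit, (Qr·Cr + Qe·Cₑ)/(Qr + Qe) = 20:
Cₑ = (56460·20 − 52000·1.300) / 4460 = 238.0 mg/L.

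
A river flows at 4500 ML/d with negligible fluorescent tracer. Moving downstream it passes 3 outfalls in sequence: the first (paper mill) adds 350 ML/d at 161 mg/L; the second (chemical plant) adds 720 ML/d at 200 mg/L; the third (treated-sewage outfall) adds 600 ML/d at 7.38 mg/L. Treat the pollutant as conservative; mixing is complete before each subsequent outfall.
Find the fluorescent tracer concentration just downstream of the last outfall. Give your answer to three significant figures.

Below outfall 1: Q → 4850 ML/d, C = (4500·0 + 350.0·161.0)/4850 = 11.62 mg/L.
Below outfall 2: Q → 5570 ML/d, C = (4850·11.62 + 720.0·200.0)/5570 = 35.97 mg/L.
Below outfall 3: Q → 6170 ML/d, C = (5570·35.97 + 600.0·7.380)/6170 = 33.19 mg/L.

33.2 mg/L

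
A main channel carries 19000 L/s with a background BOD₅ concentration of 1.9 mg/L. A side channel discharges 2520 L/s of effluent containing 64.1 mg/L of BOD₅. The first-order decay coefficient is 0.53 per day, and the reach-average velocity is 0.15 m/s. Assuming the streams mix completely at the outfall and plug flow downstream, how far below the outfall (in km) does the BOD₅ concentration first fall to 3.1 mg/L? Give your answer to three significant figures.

Flow-weighted average: C = (19000·1.900 + 2520·64.10) / 21520 = 197600/21520 = 9.184 mg/L.
Set 9.184·exp(−k·t) = 3.1 → t = ln(9.184/3.1)/k = 177000 s = 49.18 h.
Distance = v·t = 0.15·177000 = 26560 m = 26.56 km.

26.6 km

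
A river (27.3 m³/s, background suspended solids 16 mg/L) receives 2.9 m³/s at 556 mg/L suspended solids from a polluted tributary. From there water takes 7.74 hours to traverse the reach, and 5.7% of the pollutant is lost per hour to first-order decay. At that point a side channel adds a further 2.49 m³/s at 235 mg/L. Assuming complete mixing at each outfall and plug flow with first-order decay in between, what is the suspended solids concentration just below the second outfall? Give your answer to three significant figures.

57.7 mg/L

After mixing, C = (27.30·16.00 + 2.900·556.0) / 30.20 = 2049/30.20 = 67.85 mg/L; combined flow 30.20 m³/s.
5.7%/h lost → k = −ln(1 − 0.057) = 0.05869 h⁻¹.
After decay, C = 67.85 × e^(−kt) = 67.85 × 0.6349 = 43.08 mg/L.
Second outfall: C = (30.20·43.08 + 2.490·235.0)/32.69 = 57.70 mg/L.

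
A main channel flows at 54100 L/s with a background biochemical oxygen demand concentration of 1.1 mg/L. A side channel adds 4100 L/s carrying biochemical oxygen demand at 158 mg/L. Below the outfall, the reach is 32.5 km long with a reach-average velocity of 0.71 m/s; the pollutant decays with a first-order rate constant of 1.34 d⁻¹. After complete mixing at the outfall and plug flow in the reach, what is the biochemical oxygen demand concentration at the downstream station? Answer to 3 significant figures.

Mass balance: C = (54100·1.100 + 4100·158.0) / 58200 = 707300/58200 = 12.15 mg/L.
Travel time t = 32.5·1000 / 0.71 = 45770 s = 12.72 h.
Applying C = C₀e^(−kt): 12.15 × 0.4917 = 5.975 mg/L.

5.98 mg/L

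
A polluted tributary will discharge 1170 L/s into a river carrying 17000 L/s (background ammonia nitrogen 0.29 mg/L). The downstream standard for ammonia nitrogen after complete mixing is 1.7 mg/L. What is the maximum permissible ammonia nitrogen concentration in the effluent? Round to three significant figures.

At the limit, (Qr·Cr + Qe·Cₑ)/(Qr + Qe) = 1.7:
Cₑ = (18170·1.7 − 17000·0.2900) / 1170 = 22.19 mg/L.

22.2 mg/L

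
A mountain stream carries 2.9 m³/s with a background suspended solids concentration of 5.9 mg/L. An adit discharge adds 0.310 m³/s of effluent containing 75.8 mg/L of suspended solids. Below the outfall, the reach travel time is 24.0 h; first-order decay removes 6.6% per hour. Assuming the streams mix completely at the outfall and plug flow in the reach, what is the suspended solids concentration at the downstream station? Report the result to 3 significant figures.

2.46 mg/L

Flow-weighted average: C = (2.900·5.900 + 0.3100·75.80) / 3.210 = 40.61/3.210 = 12.65 mg/L.
6.6%/h lost → k = −ln(1 − 0.066) = 0.06828 h⁻¹.
Decay over the reach: 12.65·exp(−kt) = 12.65·0.1942 = 2.457 mg/L.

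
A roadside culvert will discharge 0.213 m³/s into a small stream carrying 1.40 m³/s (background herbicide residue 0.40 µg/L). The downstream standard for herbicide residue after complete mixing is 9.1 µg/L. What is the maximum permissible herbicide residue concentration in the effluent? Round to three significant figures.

66.3 µg/L

At the limit, (Qr·Cr + Qe·Cₑ)/(Qr + Qe) = 9.1:
Cₑ = (1.613·9.1 − 1.400·0.4000) / 0.2130 = 66.28 µg/L.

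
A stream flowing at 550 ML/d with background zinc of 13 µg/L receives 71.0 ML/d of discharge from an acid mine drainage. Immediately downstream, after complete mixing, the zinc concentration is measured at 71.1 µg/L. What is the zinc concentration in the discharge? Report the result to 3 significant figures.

521 µg/L

Mass balance: 550.0·13.00 + 71.00·Cₑ = 621.0·71.10
→ Cₑ = (621.0·71.10 − 550.0·13.00) / 71.00 = 521.2 µg/L.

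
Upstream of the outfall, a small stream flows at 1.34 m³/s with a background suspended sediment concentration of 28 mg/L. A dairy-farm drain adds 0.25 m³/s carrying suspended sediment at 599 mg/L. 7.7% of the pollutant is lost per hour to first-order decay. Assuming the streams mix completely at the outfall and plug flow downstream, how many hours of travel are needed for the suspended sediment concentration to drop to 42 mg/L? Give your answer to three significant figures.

12.9 h

After mixing, C = (1.340·28.00 + 0.2500·599.0) / 1.590 = 187.3/1.590 = 117.8 mg/L.
7.7%/h lost → k = −ln(1 − 0.077) = 0.08013 h⁻¹.
117.8·exp(−k·t) = 42 → t = ln(117.8/42)/k = 46330 s = 12.87 h.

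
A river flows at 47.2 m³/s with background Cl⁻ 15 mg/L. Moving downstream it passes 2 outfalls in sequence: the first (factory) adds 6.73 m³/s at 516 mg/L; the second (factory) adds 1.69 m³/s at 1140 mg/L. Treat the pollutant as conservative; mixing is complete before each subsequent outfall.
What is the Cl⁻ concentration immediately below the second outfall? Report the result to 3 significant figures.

Below outfall 1: Q → 53.93 m³/s, C = (47.20·15.00 + 6.730·516.0)/53.93 = 77.52 mg/L.
Below outfall 2: Q → 55.62 m³/s, C = (53.93·77.52 + 1.690·1140)/55.62 = 109.8 mg/L.

110 mg/L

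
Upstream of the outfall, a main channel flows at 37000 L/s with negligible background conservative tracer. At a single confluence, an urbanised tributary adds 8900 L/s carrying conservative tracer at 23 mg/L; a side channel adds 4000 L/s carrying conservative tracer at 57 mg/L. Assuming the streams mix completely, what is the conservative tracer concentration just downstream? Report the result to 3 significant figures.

8.67 mg/L

After mixing, C = (37000·0 + 8900·23.00 + 4000·57.00) / 49900 = 432700/49900 = 8.671 mg/L.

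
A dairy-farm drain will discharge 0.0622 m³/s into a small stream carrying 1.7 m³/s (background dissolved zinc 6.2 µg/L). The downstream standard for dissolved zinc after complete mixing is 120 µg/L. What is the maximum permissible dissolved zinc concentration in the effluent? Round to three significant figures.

3230 µg/L

At the limit, (Qr·Cr + Qe·Cₑ)/(Qr + Qe) = 120:
Cₑ = (1.762·120 − 1.700·6.200) / 0.06220 = 3230 µg/L.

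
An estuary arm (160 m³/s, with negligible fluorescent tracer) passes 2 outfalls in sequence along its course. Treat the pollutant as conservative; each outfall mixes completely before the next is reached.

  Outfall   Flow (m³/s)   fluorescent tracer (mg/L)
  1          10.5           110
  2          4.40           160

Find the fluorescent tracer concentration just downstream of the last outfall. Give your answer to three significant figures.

Below outfall 1: Q → 170.5 m³/s, C = (160.0·0 + 10.50·110.0)/170.5 = 6.774 mg/L.
Below outfall 2: Q → 174.9 m³/s, C = (170.5·6.774 + 4.400·160.0)/174.9 = 10.63 mg/L.

10.6 mg/L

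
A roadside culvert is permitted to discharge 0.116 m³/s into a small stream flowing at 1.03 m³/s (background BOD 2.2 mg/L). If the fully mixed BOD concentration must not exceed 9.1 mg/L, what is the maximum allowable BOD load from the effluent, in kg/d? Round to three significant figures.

Mass balance at the limit: 1.030·2.200 + 0.1160·Cₑ = 1.146·9.1 → Cₑ = 70.37 mg/L.
Load = 0.1160 m³/s × 70.37 g/m³ × 86 400 s/d = 705.2 kg/d.

705 kg/d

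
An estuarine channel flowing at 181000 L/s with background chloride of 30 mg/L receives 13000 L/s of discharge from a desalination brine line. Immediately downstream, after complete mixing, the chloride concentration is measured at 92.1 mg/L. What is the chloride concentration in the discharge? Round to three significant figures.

Mass balance: 181000·30.00 + 13000·Cₑ = 194000·92.10
→ Cₑ = (194000·92.10 − 181000·30.00) / 13000 = 956.7 mg/L.

957 mg/L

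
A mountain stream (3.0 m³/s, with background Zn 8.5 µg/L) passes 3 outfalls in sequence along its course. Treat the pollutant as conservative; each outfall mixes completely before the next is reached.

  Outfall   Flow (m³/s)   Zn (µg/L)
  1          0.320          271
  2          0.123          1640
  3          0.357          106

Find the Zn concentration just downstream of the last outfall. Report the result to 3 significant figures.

After outfall 1: Q = 3.000 + 0.3200 = 3.320 m³/s; C = (3.000·8.500 + 0.3200·271.0)/3.320 = 33.80 µg/L.
After outfall 2: Q = 3.320 + 0.1230 = 3.443 m³/s; C = (3.320·33.80 + 0.1230·1640)/3.443 = 91.18 µg/L.
After outfall 3: Q = 3.443 + 0.3570 = 3.800 m³/s; C = (3.443·91.18 + 0.3570·106.0)/3.800 = 92.57 µg/L.

92.6 µg/L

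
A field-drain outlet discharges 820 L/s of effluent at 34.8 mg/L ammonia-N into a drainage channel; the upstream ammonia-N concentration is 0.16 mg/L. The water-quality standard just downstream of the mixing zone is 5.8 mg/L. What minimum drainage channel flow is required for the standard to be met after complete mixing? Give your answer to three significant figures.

Set C_mix = 5.8: (Q·0.1600 + 820.0·34.80) / (Q + 820.0) = 5.8
→ Q = 820.0·(34.80 − 5.8)/(5.8 − 0.1600) = 4216 L/s.

4220 L/s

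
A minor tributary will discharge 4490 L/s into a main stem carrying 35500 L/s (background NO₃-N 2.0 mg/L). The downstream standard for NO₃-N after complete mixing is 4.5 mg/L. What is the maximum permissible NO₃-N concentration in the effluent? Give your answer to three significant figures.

At the limit, (Qr·Cr + Qe·Cₑ)/(Qr + Qe) = 4.5:
Cₑ = (39990·4.5 − 35500·2.000) / 4490 = 24.27 mg/L.

24.3 mg/L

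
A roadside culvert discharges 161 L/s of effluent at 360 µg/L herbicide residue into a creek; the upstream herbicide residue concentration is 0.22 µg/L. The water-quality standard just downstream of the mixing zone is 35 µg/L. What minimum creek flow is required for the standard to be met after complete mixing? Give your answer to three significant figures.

Set C_mix = 35: (Q·0.2200 + 161.0·360.0) / (Q + 161.0) = 35
→ Q = 161.0·(360.0 − 35)/(35 − 0.2200) = 1504 L/s.

1500 L/s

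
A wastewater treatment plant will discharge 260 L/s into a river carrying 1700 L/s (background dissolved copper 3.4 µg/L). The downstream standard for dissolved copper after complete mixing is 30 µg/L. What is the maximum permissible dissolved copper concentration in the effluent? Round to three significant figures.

204 µg/L

At the limit, (Qr·Cr + Qe·Cₑ)/(Qr + Qe) = 30:
Cₑ = (1960·30 − 1700·3.400) / 260.0 = 203.9 µg/L.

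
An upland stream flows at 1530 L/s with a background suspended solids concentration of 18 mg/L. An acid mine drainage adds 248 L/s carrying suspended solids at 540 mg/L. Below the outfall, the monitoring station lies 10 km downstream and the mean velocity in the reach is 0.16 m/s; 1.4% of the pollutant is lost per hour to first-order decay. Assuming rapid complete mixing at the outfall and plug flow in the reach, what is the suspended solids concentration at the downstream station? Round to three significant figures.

71.1 mg/L

Conservation of mass: C = (1530·18.00 + 248.0·540.0) / 1778 = 161500/1778 = 90.81 mg/L.
Travel time t = 10·1000 / 0.16 = 62500 s = 17.36 h.
1.4%/h lost → k = −ln(1 − 0.014) = 0.01410 h⁻¹.
Applying C = C₀e^(−kt): 90.81 × 0.7829 = 71.09 mg/L.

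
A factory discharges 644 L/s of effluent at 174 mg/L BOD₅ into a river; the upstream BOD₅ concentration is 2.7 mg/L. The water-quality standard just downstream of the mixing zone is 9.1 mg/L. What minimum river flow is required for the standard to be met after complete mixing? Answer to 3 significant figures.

Set C_mix = 9.1: (Q·2.700 + 644.0·174.0) / (Q + 644.0) = 9.1
→ Q = 644.0·(174.0 − 9.1)/(9.1 − 2.700) = 16590 L/s.

16600 L/s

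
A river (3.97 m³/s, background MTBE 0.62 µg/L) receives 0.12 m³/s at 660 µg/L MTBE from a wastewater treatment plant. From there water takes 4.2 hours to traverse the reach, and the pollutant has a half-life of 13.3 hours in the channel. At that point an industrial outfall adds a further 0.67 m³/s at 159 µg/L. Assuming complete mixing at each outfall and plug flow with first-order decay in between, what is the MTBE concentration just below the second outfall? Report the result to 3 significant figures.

Mass balance: C = (3.970·0.6200 + 0.1200·660.0) / 4.090 = 81.66/4.090 = 19.97 µg/L; combined flow 4.090 m³/s.
Half-life 13.3 h → k = ln 2 / 13.3 = 0.05212 h⁻¹ = 1.251 d⁻¹.
Applying C = C₀e^(−kt): 19.97 × 0.8034 = 16.04 µg/L.
Second outfall: C = (4.090·16.04 + 0.6700·159.0)/4.760 = 36.16 µg/L.

36.2 µg/L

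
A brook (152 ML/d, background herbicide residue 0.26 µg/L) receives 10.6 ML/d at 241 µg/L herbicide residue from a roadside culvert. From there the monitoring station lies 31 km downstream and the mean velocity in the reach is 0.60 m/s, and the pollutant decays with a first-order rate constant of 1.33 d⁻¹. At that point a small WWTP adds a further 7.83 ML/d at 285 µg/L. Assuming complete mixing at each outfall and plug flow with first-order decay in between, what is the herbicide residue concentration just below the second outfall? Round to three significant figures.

20.0 µg/L

After mixing, C = (152.0·0.2600 + 10.60·241.0) / 162.6 = 2594/162.6 = 15.95 µg/L; combined flow 162.6 ML/d.
Travel time t = 31·1000 / 0.60 = 51670 s = 14.35 h.
After decay, C = 15.95 × e^(−kt) = 15.95 × 0.4514 = 7.202 µg/L.
Second outfall: C = (162.6·7.202 + 7.830·285.0)/170.4 = 19.96 µg/L.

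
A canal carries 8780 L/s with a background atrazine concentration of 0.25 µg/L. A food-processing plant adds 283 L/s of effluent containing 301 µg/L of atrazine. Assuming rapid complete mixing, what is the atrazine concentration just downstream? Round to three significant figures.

Mixed concentration C = ΣQC/ΣQ = (8780·0.2500 + 283.0·301.0) / 9063 = 87380/9063 = 9.641 µg/L.

9.64 µg/L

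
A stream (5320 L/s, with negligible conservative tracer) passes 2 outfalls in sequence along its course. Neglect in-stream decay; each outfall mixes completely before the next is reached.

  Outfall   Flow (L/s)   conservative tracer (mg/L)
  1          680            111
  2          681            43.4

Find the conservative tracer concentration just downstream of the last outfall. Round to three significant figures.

Below outfall 1: Q → 6000 L/s, C = (5320·0 + 680.0·111.0)/6000 = 12.58 mg/L.
Below outfall 2: Q → 6681 L/s, C = (6000·12.58 + 681.0·43.40)/6681 = 15.72 mg/L.

15.7 mg/L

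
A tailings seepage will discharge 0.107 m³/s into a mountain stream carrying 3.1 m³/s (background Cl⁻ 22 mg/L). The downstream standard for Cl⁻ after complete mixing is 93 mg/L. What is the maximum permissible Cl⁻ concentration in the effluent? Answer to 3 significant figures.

At the limit, (Qr·Cr + Qe·Cₑ)/(Qr + Qe) = 93:
Cₑ = (3.207·93 − 3.100·22.00) / 0.1070 = 2150 mg/L.

2150 mg/L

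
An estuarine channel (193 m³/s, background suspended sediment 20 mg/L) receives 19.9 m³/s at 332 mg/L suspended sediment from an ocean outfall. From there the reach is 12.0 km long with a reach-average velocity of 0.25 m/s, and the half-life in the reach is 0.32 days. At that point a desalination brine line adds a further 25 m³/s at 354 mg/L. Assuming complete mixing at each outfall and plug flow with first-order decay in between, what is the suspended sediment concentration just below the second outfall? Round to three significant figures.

Mass balance: C = (193.0·20.00 + 19.90·332.0) / 212.9 = 10470/212.9 = 49.16 mg/L; combined flow 212.9 m³/s.
Travel time t = 12.0·1000 / 0.25 = 48000 s = 13.33 h.
Half-life 0.32 d → k = ln 2 / 0.32 = 2.166 d⁻¹.
After decay, C = 49.16 × e^(−kt) = 49.16 × 0.3002 = 14.76 mg/L.
Second outfall: C = (212.9·14.76 + 25.00·354.0)/237.9 = 50.41 mg/L.

50.4 mg/L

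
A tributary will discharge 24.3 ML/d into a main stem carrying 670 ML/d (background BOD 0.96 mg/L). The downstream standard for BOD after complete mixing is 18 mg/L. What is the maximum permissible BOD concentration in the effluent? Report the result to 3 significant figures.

488 mg/L

At the limit, (Qr·Cr + Qe·Cₑ)/(Qr + Qe) = 18:
Cₑ = (694.3·18 − 670.0·0.9600) / 24.30 = 487.8 mg/L.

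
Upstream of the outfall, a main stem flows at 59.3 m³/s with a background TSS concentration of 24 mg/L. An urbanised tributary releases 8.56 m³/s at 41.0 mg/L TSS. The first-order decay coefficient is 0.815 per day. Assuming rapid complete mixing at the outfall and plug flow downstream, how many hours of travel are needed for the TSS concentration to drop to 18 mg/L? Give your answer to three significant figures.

11.0 h

Flow-weighted average: C = (59.30·24.00 + 8.560·41.00) / 67.86 = 1774/67.86 = 26.14 mg/L.
26.14·exp(−k·t) = 18 → t = ln(26.14/18)/k = 39570 s = 10.99 h.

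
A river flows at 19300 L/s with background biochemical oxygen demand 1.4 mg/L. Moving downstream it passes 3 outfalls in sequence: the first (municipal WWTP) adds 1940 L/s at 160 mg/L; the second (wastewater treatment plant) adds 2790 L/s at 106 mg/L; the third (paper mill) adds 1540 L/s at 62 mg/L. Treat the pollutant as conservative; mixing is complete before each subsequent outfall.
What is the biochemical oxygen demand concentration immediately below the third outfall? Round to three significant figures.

Below outfall 1: Q → 21240 L/s, C = (19300·1.400 + 1940·160.0)/21240 = 15.89 mg/L.
Below outfall 2: Q → 24030 L/s, C = (21240·15.89 + 2790·106.0)/24030 = 26.35 mg/L.
Below outfall 3: Q → 25570 L/s, C = (24030·26.35 + 1540·62.00)/25570 = 28.50 mg/L.

28.5 mg/L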